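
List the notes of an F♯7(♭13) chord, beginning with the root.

F♯ A♯ C♯ E D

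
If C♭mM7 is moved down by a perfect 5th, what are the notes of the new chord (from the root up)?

Fb, Abb, Cb, Eb

Cb down a perfect 5th → Fb. New chord: Fb minor-major seventh.
Root: Fb
Minor 3rd (3rd): Abb
Perfect 5th (5th): Cb
Major 7th (7th): Eb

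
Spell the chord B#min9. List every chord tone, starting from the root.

B#  D#  F##  A#  C##

B#min9: minor ninth on B#.
Root: B#
Minor 3rd (3rd): D#
Perfect 5th (5th): F##
Minor 7th (7th): A#
Major 9th (9th): C##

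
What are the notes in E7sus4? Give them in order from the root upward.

Root E, quality dominant seventh suspended fourth:
- root: E
- perfect 4th: A
- perfect 5th: B
- minor 7th: D

E, A, B, D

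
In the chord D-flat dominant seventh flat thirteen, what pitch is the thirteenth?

Bbb

D-flat dominant seventh flat thirteen is built on Db; its 13th is a minor 13th above the root.
A sixth above D uses the letter B, and the minor 13th above Db is Bbb.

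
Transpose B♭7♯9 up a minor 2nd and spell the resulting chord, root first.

C♭ – E♭ – G♭ – B𝄫 – D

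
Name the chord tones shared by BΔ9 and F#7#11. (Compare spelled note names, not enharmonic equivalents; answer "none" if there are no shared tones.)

BΔ9 = B, D#, F#, A#, C#.
F#7#11 = F#, A#, C#, E, B#.
Shared: F#, A#, C#.

F# – A# – C#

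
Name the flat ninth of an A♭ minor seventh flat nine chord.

A♭ minor seventh flat nine is built on A-flat; its 9th is a minor 9th above the root.
A second above A uses the letter B, and the minor 9th above A-flat is B-double-flat.

B-double-flat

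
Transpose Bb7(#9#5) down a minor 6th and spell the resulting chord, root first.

D, F#, A#, C, E#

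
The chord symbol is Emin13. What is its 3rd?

G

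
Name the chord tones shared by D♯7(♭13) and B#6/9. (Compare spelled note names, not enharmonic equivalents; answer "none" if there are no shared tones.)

D♯7(♭13) = D#, F##, A#, C#, B.
B#6/9 = B#, D##, F##, G##, C##.
Shared: F##.

F##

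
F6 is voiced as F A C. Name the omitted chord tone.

D

F6 = F, A, C, D. The voicing lacks the 6th (major 6th), D.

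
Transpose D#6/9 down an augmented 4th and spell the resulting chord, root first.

A, C♯, E, F♯, B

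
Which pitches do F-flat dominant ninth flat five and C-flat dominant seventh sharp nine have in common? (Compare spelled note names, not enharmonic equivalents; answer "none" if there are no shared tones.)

F-flat dominant ninth flat five = F-flat, A-flat, C-double-flat, E-double-flat, G-flat.
C-flat dominant seventh sharp nine = C-flat, E-flat, G-flat, B-double-flat, D.
Shared: G-flat.

G-flat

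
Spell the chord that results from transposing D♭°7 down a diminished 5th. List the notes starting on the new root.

A diminished 5th down from Db is G, so the new chord is G diminished seventh.
root → G
3rd (minor 3rd) → Bb
5th (diminished 5th) → Db
7th (diminished 7th) → Fb

G  Bb  Db  Fb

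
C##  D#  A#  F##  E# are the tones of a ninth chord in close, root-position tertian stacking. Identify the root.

D#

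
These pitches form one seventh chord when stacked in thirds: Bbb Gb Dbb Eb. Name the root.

Eb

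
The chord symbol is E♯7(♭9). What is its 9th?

Root of E♯7(♭9) = E#. The 9th is a minor 9th: E# up a minor 9th → F#.

F#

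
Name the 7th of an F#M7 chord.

Root of F#M7 = F#. The 7th is a major 7th: F# up a major 7th → E#.

E#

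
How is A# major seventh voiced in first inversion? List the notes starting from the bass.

A# major seventh = A-sharp–C-double-sharp–E-sharp–G-double-sharp; first inversion → third (C-double-sharp) lowest.

C-double-sharp, E-sharp, G-double-sharp, A-sharp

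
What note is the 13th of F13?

D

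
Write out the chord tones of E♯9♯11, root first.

E#, G##, B#, D#, F##, A##

Root E#, quality dominant ninth sharp eleven:
- root: E#
- major 3rd: G##
- perfect 5th: B#
- minor 7th: D#
- major 9th: F##
- augmented 11th: A##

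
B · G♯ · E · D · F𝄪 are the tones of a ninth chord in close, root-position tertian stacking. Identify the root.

Stacking in thirds gives E – G♯ – B – D – F𝄪, so E is the root — E dominant seventh sharp nine.

E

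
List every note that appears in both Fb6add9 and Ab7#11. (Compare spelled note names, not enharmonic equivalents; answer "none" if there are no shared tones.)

Ab  Gb

Fb6add9 = Fb, Ab, Cb, Db, Gb.
Ab7#11 = Ab, C, Eb, Gb, D.
Shared: Ab, Gb.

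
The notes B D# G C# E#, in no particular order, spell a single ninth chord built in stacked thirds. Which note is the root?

Arranged so that each adjacent pair is a third by letter name: C# – E# – G – B – D#.
The bottom of that stack, C#, is the root (this is C# dominant ninth flat five).

C#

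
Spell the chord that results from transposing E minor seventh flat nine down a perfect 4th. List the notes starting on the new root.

A perfect 4th down from E is B, so the new chord is B minor seventh flat nine.
B — root
D — minor 3rd
F# — perfect 5th
A — minor 7th
C — minor 9th

B – D – F# – A – C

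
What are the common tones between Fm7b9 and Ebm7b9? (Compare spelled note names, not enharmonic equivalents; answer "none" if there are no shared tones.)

E♭ G♭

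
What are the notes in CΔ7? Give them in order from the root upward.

CΔ7: major seventh on C.
Root: C
Major 3rd (3rd): E
Perfect 5th (5th): G
Major 7th (7th): B

C – E – G – B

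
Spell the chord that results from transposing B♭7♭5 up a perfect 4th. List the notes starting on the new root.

E♭ – G – B𝄫 – D♭

A perfect 4th up from B♭ is E♭, so the new chord is E♭ dominant seventh flat five.
- root: E♭
- major 3rd: G
- diminished 5th: B𝄫
- minor 7th: D♭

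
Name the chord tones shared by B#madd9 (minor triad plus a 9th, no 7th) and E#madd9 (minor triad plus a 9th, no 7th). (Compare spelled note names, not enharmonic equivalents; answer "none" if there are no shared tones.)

B#madd9 = B#, D#, F##, C##.
E#madd9 = E#, G#, B#, F##.
Shared: B#, F##.

B#, F##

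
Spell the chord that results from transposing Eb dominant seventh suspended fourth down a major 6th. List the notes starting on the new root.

Eb down a major 6th → Gb. New chord: Gb dominant seventh suspended fourth.
root → Gb
4th (perfect 4th) → Cb
5th (perfect 5th) → Db
7th (minor 7th) → Fb

Gb Cb Db Fb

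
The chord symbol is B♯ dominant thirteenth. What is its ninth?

Root of B♯ dominant thirteenth = B-sharp. The 9th is a major 9th: B-sharp up a major 9th → C-double-sharp.

C-double-sharp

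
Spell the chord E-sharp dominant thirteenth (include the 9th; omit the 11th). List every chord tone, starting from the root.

Root E-sharp, quality dominant thirteenth:
Root: E-sharp
Major 3rd (3rd): G-double-sharp
Perfect 5th (5th): B-sharp
Minor 7th (7th): D-sharp
Major 9th (9th): F-double-sharp
Major 13th (13th): C-double-sharp

E-sharp, G-double-sharp, B-sharp, D-sharp, F-double-sharp, C-double-sharp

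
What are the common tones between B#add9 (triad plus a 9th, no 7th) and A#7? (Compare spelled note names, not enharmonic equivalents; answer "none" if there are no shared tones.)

B#add9: B# D## F## C##
A#7: A# C## E# G#
Common to both → C##.

C##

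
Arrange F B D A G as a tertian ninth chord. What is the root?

Stacking in thirds gives G – B – D – F – A, so G is the root — G dominant ninth.

G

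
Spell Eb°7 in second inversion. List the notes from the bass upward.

In root position, Eb°7 is E♭–G♭–B𝄫–D𝄫.
Second inversion puts the fifth (B𝄫) in the bass.

B𝄫 – D𝄫 – E♭ – G♭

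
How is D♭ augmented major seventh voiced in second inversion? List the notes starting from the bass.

In root position, D♭ augmented major seventh is Db–F–A–C.
Second inversion puts the fifth (A) in the bass.

A  C  Db  F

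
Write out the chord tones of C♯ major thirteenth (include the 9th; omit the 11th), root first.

C-sharp, E-sharp, G-sharp, B-sharp, D-sharp, A-sharp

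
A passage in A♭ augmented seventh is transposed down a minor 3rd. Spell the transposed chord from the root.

Transposed root: A-flat → F (minor 3rd down). So we spell F augmented seventh:
Root: F
Major 3rd (3rd): A
Augmented 5th (5th): C-sharp
Minor 7th (7th): E-flat

F, A, C-sharp, E-flat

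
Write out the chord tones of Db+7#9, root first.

Db F A Cb E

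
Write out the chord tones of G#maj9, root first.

G#  B#  D#  F##  A#

G#maj9: major ninth on G#.
Root: G#
Major 3rd (3rd): B#
Perfect 5th (5th): D#
Major 7th (7th): F##
Major 9th (9th): A#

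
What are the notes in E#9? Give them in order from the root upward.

E#  G##  B#  D#  F##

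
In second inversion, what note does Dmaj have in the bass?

A

Dmaj in root position is D–F#–A.
Second inversion places the fifth in the bass, which is A.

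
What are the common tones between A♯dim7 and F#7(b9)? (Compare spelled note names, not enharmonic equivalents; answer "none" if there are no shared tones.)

A♯dim7: A# C# E G
F#7(b9): F# A# C# E G
Common to both → A#, C#, E, G.

A# – C# – E – G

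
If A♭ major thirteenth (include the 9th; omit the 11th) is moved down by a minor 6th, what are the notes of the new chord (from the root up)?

C E G B D A

A-flat down a minor 6th → C. New chord: C major thirteenth.
root → C
3rd (major 3rd) → E
5th (perfect 5th) → G
7th (major 7th) → B
9th (major 9th) → D
13th (major 13th) → A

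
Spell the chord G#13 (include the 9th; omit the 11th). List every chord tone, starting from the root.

Root G#, quality dominant thirteenth:
- root: G#
- major 3rd: B#
- perfect 5th: D#
- minor 7th: F#
- major 9th: A#
- major 13th: E#

G#  B#  D#  F#  A#  E#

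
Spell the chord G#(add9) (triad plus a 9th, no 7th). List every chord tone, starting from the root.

G#, B#, D#, A#

G#(add9): added-ninth on G#.
root → G#
3rd (major 3rd) → B#
5th (perfect 5th) → D#
9th (major 9th) → A#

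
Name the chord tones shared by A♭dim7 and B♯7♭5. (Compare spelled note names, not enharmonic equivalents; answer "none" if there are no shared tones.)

none

A♭dim7: Ab Cb Ebb Gbb
B♯7♭5: B# D## F# A#
Common to both → none.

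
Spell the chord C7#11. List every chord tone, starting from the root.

C7#11: dominant seventh sharp eleven on C.
C — root
E — major 3rd
G — perfect 5th
Bb — minor 7th
F# — augmented 11th

C  E  G  Bb  F#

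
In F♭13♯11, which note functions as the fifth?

Cb

F♭13♯11 is built on Fb; its 5th is a perfect 5th above the root.
A fifth above F uses the letter C, and the perfect 5th above Fb is Cb.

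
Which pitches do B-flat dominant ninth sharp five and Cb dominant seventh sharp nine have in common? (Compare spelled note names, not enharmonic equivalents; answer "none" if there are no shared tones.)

B-flat dominant ninth sharp five = Bb, D, F#, Ab, C.
Cb dominant seventh sharp nine = Cb, Eb, Gb, Bbb, D.
Shared: D.

D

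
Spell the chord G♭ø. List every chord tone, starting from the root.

Gb  Bbb  Dbb  Fb

G♭ø is a half-diminished seventh built on Gb.
- root: Gb
- minor 3rd: Bbb
- diminished 5th: Dbb
- minor 7th: Fb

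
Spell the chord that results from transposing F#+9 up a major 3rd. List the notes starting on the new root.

Transposed root: F# → A# (major 3rd up). So we spell A# dominant ninth sharp five:
- root: A#
- major 3rd: C##
- augmented 5th: E##
- minor 7th: G#
- major 9th: B#

A#  C##  E##  G#  B#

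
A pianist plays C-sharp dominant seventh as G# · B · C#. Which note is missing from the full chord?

E#

The full C-sharp dominant seventh chord is C#, E#, G#, B.
Comparing with the voicing, the major 3rd (3rd) — E# — is absent.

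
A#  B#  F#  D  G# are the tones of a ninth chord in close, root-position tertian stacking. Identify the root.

G#

Arranged so that each adjacent pair is a third by letter name: G# – B# – D – F# – A#.
The bottom of that stack, G#, is the root (this is G# dominant ninth flat five).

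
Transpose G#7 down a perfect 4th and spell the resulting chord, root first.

D♯, F𝄪, A♯, C♯

Transposed root: G♯ → D♯ (perfect 4th down). So we spell D♯ dominant seventh:
Root: D♯
Major 3rd (3rd): F𝄪
Perfect 5th (5th): A♯
Minor 7th (7th): C♯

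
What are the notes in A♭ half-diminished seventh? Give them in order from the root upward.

Root A-flat, quality half-diminished seventh:
- root: A-flat
- minor 3rd: C-flat
- diminished 5th: E-double-flat
- minor 7th: G-flat

A-flat, C-flat, E-double-flat, G-flat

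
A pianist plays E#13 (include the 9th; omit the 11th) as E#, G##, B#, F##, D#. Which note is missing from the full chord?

The full E#13 chord is E#, G##, B#, D#, F##, C##.
Comparing with the voicing, the major 13th (13th) — C## — is absent.

C##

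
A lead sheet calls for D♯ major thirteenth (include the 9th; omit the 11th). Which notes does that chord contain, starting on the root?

D-sharp – F-double-sharp – A-sharp – C-double-sharp – E-sharp – B-sharp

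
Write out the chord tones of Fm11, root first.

F Ab C Eb G Bb

Root F, quality minor eleventh:
F — root
Ab — minor 3rd
C — perfect 5th
Eb — minor 7th
G — major 9th
Bb — perfect 11th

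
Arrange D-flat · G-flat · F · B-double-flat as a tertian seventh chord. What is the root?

Arranged so that each adjacent pair is a third by letter name: G-flat – B-double-flat – D-flat – F.
The bottom of that stack, G-flat, is the root (this is G-flat minor-major seventh).

G-flat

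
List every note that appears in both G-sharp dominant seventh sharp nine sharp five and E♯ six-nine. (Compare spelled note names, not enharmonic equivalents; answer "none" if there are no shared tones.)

B-sharp

G-sharp dominant seventh sharp nine sharp five: G-sharp B-sharp D-double-sharp F-sharp A-double-sharp
E♯ six-nine: E-sharp G-double-sharp B-sharp C-double-sharp F-double-sharp
Common to both → B-sharp.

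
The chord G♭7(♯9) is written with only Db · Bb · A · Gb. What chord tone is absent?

Fb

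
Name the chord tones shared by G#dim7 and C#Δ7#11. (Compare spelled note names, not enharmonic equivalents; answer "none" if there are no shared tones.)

G#dim7 = G#, B, D, F.
C#Δ7#11 = C#, E#, G#, B#, F##.
Shared: G#.

G#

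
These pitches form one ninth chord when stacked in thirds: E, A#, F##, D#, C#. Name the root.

Stacking in thirds gives D# – F## – A# – C# – E, so D# is the root — D# dominant seventh flat nine.

D#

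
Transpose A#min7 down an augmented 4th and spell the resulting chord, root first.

E, G, B, D

A# down an augmented 4th → E. New chord: E minor seventh.
Root: E
Minor 3rd (3rd): G
Perfect 5th (5th): B
Minor 7th (7th): D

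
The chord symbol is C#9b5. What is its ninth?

D#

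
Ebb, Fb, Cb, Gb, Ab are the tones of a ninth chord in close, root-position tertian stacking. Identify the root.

Fb

Arranged so that each adjacent pair is a third by letter name: Fb – Ab – Cb – Ebb – Gb.
The bottom of that stack, Fb, is the root (this is Fb dominant ninth).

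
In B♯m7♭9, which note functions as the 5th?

F𝄪

B♯m7♭9 is built on B♯; its 5th is a perfect 5th above the root.
A fifth above B uses the letter F, and the perfect 5th above B♯ is F𝄪.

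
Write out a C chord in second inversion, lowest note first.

G – C – E

In root position, C is C–E–G.
Second inversion puts the fifth (G) in the bass.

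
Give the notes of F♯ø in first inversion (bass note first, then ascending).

F♯ø = F#–A–C–E; first inversion → third (A) lowest.

A, C, E, F#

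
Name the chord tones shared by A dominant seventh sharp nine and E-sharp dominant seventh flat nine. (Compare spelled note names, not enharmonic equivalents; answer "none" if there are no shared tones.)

B-sharp

A dominant seventh sharp nine = A, C-sharp, E, G, B-sharp.
E-sharp dominant seventh flat nine = E-sharp, G-double-sharp, B-sharp, D-sharp, F-sharp.
Shared: B-sharp.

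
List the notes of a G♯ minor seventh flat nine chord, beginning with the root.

G-sharp  B  D-sharp  F-sharp  A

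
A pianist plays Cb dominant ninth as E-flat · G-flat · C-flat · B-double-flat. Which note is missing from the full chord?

D-flat

The full Cb dominant ninth chord is C-flat, E-flat, G-flat, B-double-flat, D-flat.
Comparing with the voicing, the major 9th (9th) — D-flat — is absent.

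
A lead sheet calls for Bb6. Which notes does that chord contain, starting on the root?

B♭  D  F  G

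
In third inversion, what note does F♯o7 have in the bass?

Eb

F♯o7 = F#–A–C–Eb. Third inversion → seventh in the bass = Eb.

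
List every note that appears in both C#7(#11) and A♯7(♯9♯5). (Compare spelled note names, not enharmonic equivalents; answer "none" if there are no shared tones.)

G#

C#7(#11): C# E# G# B F##
A♯7(♯9♯5): A# C## E## G# B##
Common to both → G#.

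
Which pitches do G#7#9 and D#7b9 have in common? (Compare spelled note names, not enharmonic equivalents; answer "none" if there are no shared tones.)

D#

G#7#9 = G#, B#, D#, F#, A##.
D#7b9 = D#, F##, A#, C#, E.
Shared: D#.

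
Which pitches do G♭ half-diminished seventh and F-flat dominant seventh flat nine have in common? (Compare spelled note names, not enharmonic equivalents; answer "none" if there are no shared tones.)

F-flat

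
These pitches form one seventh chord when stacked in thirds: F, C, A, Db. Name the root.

Db

Stacking in thirds gives Db – F – A – C, so Db is the root — Db augmented major seventh.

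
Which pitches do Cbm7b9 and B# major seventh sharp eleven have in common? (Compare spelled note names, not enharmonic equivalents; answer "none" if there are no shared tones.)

Cbm7b9: Cb Ebb Gb Bbb Dbb
B# major seventh sharp eleven: B# D## F## A## E##
Common to both → none.

none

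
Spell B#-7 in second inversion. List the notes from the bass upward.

B#-7 = B#–D#–F##–A#; second inversion → fifth (F##) lowest.

F##, A#, B#, D#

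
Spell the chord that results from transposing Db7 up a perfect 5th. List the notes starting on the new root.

A perfect 5th up from Db is Ab, so the new chord is Ab dominant seventh.
root → Ab
3rd (major 3rd) → C
5th (perfect 5th) → Eb
7th (minor 7th) → Gb

Ab  C  Eb  Gb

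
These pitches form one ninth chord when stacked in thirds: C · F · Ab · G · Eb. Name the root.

F

Stacking in thirds gives F – Ab – C – Eb – G, so F is the root — F minor ninth.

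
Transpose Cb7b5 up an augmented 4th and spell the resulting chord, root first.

F, A, Cb, Eb

An augmented 4th up from Cb is F, so the new chord is F dominant seventh flat five.
- root: F
- major 3rd: A
- diminished 5th: Cb
- minor 7th: Eb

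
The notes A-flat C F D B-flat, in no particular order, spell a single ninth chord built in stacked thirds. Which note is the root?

Stacking in thirds gives B-flat – D – F – A-flat – C, so B-flat is the root — B-flat dominant ninth.

B-flat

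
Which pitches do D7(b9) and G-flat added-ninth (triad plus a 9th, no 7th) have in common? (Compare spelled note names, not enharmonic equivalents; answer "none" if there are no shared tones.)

none

D7(b9) = D, F♯, A, C, E♭.
G-flat added-ninth = G♭, B♭, D♭, A♭.
Shared: none.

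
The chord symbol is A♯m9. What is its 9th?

A♯m9 is built on A#; its 9th is a major 9th above the root.
A second above A uses the letter B, and the major 9th above A# is B#.

B#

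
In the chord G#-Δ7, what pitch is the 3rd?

Root of G#-Δ7 = G#. The 3rd is a minor 3rd: G# up a minor 3rd → B.

B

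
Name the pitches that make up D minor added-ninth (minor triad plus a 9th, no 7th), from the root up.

D minor added-ninth is a minor added-ninth built on D.
Root: D
Minor 3rd (3rd): F
Perfect 5th (5th): A
Major 9th (9th): E

D, F, A, E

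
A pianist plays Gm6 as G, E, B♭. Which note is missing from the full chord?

Gm6 = G, B♭, D, E. The voicing lacks the 5th (perfect 5th), D.

D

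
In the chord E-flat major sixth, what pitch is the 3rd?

E-flat major sixth is built on E-flat; its 3rd is a major 3rd above the root.
A third above E uses the letter G, and the major 3rd above E-flat is G.

G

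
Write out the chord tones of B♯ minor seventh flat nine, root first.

B♯ minor seventh flat nine is a minor seventh flat nine built on B-sharp.
root → B-sharp
3rd (minor 3rd) → D-sharp
5th (perfect 5th) → F-double-sharp
7th (minor 7th) → A-sharp
9th (minor 9th) → C-sharp

B-sharp – D-sharp – F-double-sharp – A-sharp – C-sharp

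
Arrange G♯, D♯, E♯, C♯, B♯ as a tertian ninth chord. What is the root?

C♯

Arranged so that each adjacent pair is a third by letter name: C♯ – E♯ – G♯ – B♯ – D♯.
The bottom of that stack, C♯, is the root (this is C♯ major ninth).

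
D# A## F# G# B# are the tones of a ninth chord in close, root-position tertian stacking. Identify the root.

Stacking in thirds gives G# – B# – D# – F# – A##, so G# is the root — G# dominant seventh sharp nine.

G#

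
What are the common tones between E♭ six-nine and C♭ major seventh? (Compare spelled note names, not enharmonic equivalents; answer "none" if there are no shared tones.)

E♭ six-nine: E-flat G B-flat C F
C♭ major seventh: C-flat E-flat G-flat B-flat
Common to both → E-flat, B-flat.

E-flat  B-flat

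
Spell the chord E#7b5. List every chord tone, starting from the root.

E#, G##, B, D#

E#7b5: dominant seventh flat five on E#.
root → E#
3rd (major 3rd) → G##
5th (diminished 5th) → B
7th (minor 7th) → D#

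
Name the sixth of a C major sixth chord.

Root of C major sixth = C. The 6th is a major 6th: C up a major 6th → A.

A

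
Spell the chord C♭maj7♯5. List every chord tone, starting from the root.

Cb, Eb, G, Bb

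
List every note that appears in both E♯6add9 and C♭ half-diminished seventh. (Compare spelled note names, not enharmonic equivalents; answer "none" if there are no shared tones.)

none

E♯6add9 = E#, G##, B#, C##, F##.
C♭ half-diminished seventh = Cb, Ebb, Gbb, Bbb.
Shared: none.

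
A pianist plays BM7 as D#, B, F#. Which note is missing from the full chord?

A#

The full BM7 chord is B, D#, F#, A#.
Comparing with the voicing, the major 7th (7th) — A# — is absent.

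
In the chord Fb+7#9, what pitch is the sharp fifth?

C

Root of Fb+7#9 = F♭. The 5th is an augmented 5th: F♭ up an augmented 5th → C.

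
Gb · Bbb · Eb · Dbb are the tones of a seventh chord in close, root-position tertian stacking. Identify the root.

Eb

Arranged so that each adjacent pair is a third by letter name: Eb – Gb – Bbb – Dbb.
The bottom of that stack, Eb, is the root (this is Eb diminished seventh).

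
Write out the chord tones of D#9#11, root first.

D#, F##, A#, C#, E#, G##

Root D#, quality dominant ninth sharp eleven:
root → D#
3rd (major 3rd) → F##
5th (perfect 5th) → A#
7th (minor 7th) → C#
9th (major 9th) → E#
11th (augmented 11th) → G##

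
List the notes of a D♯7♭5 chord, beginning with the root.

D# F## A C#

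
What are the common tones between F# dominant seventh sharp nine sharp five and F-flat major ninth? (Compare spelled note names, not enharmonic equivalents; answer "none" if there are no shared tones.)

F# dominant seventh sharp nine sharp five = F-sharp, A-sharp, C-double-sharp, E, G-double-sharp.
F-flat major ninth = F-flat, A-flat, C-flat, E-flat, G-flat.
Shared: none.

none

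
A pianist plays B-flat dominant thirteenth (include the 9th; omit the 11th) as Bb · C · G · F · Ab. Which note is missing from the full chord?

B-flat dominant thirteenth = Bb, D, F, Ab, C, G. The voicing lacks the 3rd (major 3rd), D.

D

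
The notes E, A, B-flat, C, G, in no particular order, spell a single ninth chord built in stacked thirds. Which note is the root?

A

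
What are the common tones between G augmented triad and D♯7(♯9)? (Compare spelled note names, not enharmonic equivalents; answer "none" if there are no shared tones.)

D#

G augmented triad = G, B, D#.
D♯7(♯9) = D#, F##, A#, C#, E##.
Shared: D#.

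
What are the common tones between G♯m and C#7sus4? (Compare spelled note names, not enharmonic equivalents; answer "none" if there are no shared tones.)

G#  B

G♯m = G#, B, D#.
C#7sus4 = C#, F#, G#, B.
Shared: G#, B.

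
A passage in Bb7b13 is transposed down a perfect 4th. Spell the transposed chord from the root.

A perfect 4th down from Bb is F, so the new chord is F dominant seventh flat thirteen.
- root: F
- major 3rd: A
- perfect 5th: C
- minor 7th: Eb
- minor 13th: Db

F – A – C – Eb – Db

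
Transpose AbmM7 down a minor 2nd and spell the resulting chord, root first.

G  Bb  D  F#

Ab down a minor 2nd → G. New chord: G minor-major seventh.
Root: G
Minor 3rd (3rd): Bb
Perfect 5th (5th): D
Major 7th (7th): F#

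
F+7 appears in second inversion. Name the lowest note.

C#

F+7 in root position is F–A–C#–Eb.
Second inversion places the fifth in the bass, which is C#.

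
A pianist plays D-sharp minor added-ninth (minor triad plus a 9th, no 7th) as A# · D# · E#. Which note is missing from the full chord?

D-sharp minor added-ninth = D#, F#, A#, E#. The voicing lacks the 3rd (minor 3rd), F#.

F#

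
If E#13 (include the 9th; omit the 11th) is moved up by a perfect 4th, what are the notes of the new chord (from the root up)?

A# – C## – E# – G# – B# – F##

E# up a perfect 4th → A#. New chord: A# dominant thirteenth.
root → A#
3rd (major 3rd) → C##
5th (perfect 5th) → E#
7th (minor 7th) → G#
9th (major 9th) → B#
13th (major 13th) → F##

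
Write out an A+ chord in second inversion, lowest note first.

A+ = A–C#–E#; second inversion → fifth (E#) lowest.

E#  A  C#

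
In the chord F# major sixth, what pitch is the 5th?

C-sharp

F# major sixth is built on F-sharp; its 5th is a perfect 5th above the root.
A fifth above F uses the letter C, and the perfect 5th above F-sharp is C-sharp.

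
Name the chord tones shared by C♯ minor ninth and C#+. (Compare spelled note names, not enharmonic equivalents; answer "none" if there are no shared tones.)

C♯ minor ninth = C#, E, G#, B, D#.
C#+ = C#, E#, G##.
Shared: C#.

C#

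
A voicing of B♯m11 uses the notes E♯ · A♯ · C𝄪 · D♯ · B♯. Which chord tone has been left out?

The full B♯m11 chord is B♯, D♯, F𝄪, A♯, C𝄪, E♯.
Comparing with the voicing, the perfect 5th (5th) — F𝄪 — is absent.

F𝄪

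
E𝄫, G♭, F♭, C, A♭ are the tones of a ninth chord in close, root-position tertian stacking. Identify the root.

F♭

Arranged so that each adjacent pair is a third by letter name: F♭ – A♭ – C – E𝄫 – G♭.
The bottom of that stack, F♭, is the root (this is F♭ dominant ninth sharp five).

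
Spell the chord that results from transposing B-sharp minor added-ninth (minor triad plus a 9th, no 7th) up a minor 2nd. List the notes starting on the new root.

C#, E, G#, D#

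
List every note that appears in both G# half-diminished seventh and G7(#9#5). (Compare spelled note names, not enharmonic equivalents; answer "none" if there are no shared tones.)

G# half-diminished seventh: G# B D F#
G7(#9#5): G B D# F A#
Common to both → B.

B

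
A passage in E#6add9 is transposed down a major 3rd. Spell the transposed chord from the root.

C# E# G# A# D#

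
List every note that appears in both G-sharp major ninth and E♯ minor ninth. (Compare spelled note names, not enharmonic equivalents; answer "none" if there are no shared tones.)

G-sharp major ninth: G# B# D# F## A#
E♯ minor ninth: E# G# B# D# F##
Common to both → G#, B#, D#, F##.

G# B# D# F##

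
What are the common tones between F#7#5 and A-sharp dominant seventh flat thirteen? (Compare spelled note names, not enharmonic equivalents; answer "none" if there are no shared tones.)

F# A# C##

F#7#5: F# A# C## E
A-sharp dominant seventh flat thirteen: A# C## E# G# F#
Common to both → F#, A#, C##.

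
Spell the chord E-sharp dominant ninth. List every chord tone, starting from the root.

E-sharp, G-double-sharp, B-sharp, D-sharp, F-double-sharp

E-sharp dominant ninth: dominant ninth on E-sharp.
Root: E-sharp
Major 3rd (3rd): G-double-sharp
Perfect 5th (5th): B-sharp
Minor 7th (7th): D-sharp
Major 9th (9th): F-double-sharp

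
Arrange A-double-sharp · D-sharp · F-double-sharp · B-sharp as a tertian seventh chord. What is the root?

Arranged so that each adjacent pair is a third by letter name: B-sharp – D-sharp – F-double-sharp – A-double-sharp.
The bottom of that stack, B-sharp, is the root (this is B-sharp minor-major seventh).

B-sharp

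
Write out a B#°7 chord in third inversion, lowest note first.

In root position, B#°7 is B#–D#–F#–A.
Third inversion puts the seventh (A) in the bass.

A – B# – D# – F#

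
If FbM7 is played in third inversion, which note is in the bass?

Eb

FbM7 = Fb–Ab–Cb–Eb. Third inversion → seventh in the bass = Eb.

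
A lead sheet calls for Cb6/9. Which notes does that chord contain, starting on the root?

Cb6/9 is a six-nine built on Cb.
Cb — root
Eb — major 3rd
Gb — perfect 5th
Ab — major 6th
Db — major 9th

Cb Eb Gb Ab Db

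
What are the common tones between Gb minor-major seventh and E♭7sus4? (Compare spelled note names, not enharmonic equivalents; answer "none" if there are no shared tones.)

Db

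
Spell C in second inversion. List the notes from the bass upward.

G, C, E

In root position, C is C–E–G.
Second inversion puts the fifth (G) in the bass.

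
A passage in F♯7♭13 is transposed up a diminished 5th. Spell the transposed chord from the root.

A diminished 5th up from F# is C, so the new chord is C dominant seventh flat thirteen.
C — root
E — major 3rd
G — perfect 5th
Bb — minor 7th
Ab — minor 13th

C  E  G  Bb  Ab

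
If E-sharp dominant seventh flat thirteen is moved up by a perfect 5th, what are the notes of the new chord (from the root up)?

E-sharp up a perfect 5th → B-sharp. New chord: B-sharp dominant seventh flat thirteen.
- root: B-sharp
- major 3rd: D-double-sharp
- perfect 5th: F-double-sharp
- minor 7th: A-sharp
- minor 13th: G-sharp

B-sharp, D-double-sharp, F-double-sharp, A-sharp, G-sharp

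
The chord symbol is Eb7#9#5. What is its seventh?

Eb7#9#5 is built on Eb; its 7th is a minor 7th above the root.
A seventh above E uses the letter D, and the minor 7th above Eb is Db.

Db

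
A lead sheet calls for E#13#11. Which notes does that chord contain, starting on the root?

E#13#11 is a dominant thirteenth sharp eleven built on E#.
- root: E#
- major 3rd: G##
- perfect 5th: B#
- minor 7th: D#
- major 9th: F##
- augmented 11th: A##
- major 13th: C##

E#  G##  B#  D#  F##  A##  C##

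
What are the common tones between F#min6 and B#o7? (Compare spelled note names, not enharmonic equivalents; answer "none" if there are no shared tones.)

F#, A, D#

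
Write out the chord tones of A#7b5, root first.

A# – C## – E – G#

A#7b5 is a dominant seventh flat five built on A#.
root → A#
3rd (major 3rd) → C##
5th (diminished 5th) → E
7th (minor 7th) → G#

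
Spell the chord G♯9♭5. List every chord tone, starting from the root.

G♯ – B♯ – D – F♯ – A♯

Root G♯, quality dominant ninth flat five:
G♯ — root
B♯ — major 3rd
D — diminished 5th
F♯ — minor 7th
A♯ — major 9th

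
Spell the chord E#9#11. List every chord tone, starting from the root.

E#9#11 is a dominant ninth sharp eleven built on E#.
Root: E#
Major 3rd (3rd): G##
Perfect 5th (5th): B#
Minor 7th (7th): D#
Major 9th (9th): F##
Augmented 11th (11th): A##

E#  G##  B#  D#  F##  A##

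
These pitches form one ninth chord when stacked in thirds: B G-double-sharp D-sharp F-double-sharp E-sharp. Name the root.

E-sharp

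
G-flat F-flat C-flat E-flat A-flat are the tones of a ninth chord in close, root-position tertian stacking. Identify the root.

Arranged so that each adjacent pair is a third by letter name: F-flat – A-flat – C-flat – E-flat – G-flat.
The bottom of that stack, F-flat, is the root (this is F-flat major ninth).

F-flat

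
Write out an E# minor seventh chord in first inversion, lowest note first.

In root position, E# minor seventh is E#–G#–B#–D#.
First inversion puts the third (G#) in the bass.

G# – B# – D# – E#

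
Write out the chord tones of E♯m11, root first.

E♯m11: minor eleventh on E#.
E# — root
G# — minor 3rd
B# — perfect 5th
D# — minor 7th
F## — major 9th
A# — perfect 11th

E# G# B# D# F## A#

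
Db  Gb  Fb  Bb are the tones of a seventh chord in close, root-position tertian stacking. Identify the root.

Gb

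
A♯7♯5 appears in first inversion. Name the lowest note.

A♯7♯5 = A#–C##–E##–G#. First inversion → third in the bass = C##.

C##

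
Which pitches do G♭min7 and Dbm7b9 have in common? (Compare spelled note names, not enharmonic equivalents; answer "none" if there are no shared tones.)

G♭min7: Gb Bbb Db Fb
Dbm7b9: Db Fb Ab Cb Ebb
Common to both → Db, Fb.

Db, Fb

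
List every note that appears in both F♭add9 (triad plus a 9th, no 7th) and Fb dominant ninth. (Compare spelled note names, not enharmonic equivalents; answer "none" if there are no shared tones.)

F♭add9: Fb Ab Cb Gb
Fb dominant ninth: Fb Ab Cb Ebb Gb
Common to both → Fb, Ab, Cb, Gb.

Fb, Ab, Cb, Gb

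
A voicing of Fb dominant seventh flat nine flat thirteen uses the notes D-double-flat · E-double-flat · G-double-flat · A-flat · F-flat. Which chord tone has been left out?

C-flat

The full Fb dominant seventh flat nine flat thirteen chord is F-flat, A-flat, C-flat, E-double-flat, G-double-flat, D-double-flat.
Comparing with the voicing, the perfect 5th (5th) — C-flat — is absent.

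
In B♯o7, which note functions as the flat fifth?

B♯o7 is built on B#; its 5th is a diminished 5th above the root.
A fifth above B uses the letter F, and the diminished 5th above B# is F#.

F#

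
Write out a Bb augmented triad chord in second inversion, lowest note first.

Bb augmented triad = B♭–D–F♯; second inversion → fifth (F♯) lowest.

F♯, B♭, D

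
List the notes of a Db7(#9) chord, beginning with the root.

Db, F, Ab, Cb, E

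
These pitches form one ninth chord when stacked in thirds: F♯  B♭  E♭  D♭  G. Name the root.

Stacking in thirds gives E♭ – G – B♭ – D♭ – F♯, so E♭ is the root — E♭ dominant seventh sharp nine.

E♭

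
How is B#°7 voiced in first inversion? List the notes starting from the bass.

D#  F#  A  B#

In root position, B#°7 is B#–D#–F#–A.
First inversion puts the third (D#) in the bass.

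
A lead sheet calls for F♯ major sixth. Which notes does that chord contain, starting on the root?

F-sharp  A-sharp  C-sharp  D-sharp

F♯ major sixth is a major sixth built on F-sharp.
F-sharp — root
A-sharp — major 3rd
C-sharp — perfect 5th
D-sharp — major 6th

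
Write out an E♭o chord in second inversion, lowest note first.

Bbb, Eb, Gb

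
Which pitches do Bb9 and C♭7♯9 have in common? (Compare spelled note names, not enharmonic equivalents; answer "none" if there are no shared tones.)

Bb9 = Bb, D, F, Ab, C.
C♭7♯9 = Cb, Eb, Gb, Bbb, D.
Shared: D.

D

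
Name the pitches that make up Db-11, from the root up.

Db-11: minor eleventh on Db.
Db — root
Fb — minor 3rd
Ab — perfect 5th
Cb — minor 7th
Eb — major 9th
Gb — perfect 11th

Db Fb Ab Cb Eb Gb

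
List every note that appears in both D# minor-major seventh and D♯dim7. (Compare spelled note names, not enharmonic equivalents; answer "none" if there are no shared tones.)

D#  F#

D# minor-major seventh: D# F# A# C##
D♯dim7: D# F# A C
Common to both → D#, F#.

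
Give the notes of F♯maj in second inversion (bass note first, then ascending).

F♯maj = F♯–A♯–C♯; second inversion → fifth (C♯) lowest.

C♯ F♯ A♯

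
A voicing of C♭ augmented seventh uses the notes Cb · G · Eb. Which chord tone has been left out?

Bbb

C♭ augmented seventh = Cb, Eb, G, Bbb. The voicing lacks the 7th (minor 7th), Bbb.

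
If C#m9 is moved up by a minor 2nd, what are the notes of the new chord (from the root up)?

A minor 2nd up from C# is D, so the new chord is D minor ninth.
- root: D
- minor 3rd: F
- perfect 5th: A
- minor 7th: C
- major 9th: E

D, F, A, C, E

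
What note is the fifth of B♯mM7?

B♯mM7 is built on B#; its 5th is a perfect 5th above the root.
A fifth above B uses the letter F, and the perfect 5th above B# is F##.

F##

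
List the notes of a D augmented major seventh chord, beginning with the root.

D F# A# C#

Root D, quality augmented major seventh:
Root: D
Major 3rd (3rd): F#
Augmented 5th (5th): A#
Major 7th (7th): C#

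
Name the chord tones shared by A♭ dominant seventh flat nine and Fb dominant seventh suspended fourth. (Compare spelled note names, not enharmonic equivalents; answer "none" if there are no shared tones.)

A♭ dominant seventh flat nine = A-flat, C, E-flat, G-flat, B-double-flat.
Fb dominant seventh suspended fourth = F-flat, B-double-flat, C-flat, E-double-flat.
Shared: B-double-flat.

B-double-flat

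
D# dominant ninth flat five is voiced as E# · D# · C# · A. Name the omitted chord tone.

F##

The full D# dominant ninth flat five chord is D#, F##, A, C#, E#.
Comparing with the voicing, the major 3rd (3rd) — F## — is absent.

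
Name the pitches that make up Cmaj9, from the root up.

C  E  G  B  D

Cmaj9 is a major ninth built on C.
- root: C
- major 3rd: E
- perfect 5th: G
- major 7th: B
- major 9th: D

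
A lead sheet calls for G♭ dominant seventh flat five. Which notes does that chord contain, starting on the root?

Gb – Bb – Dbb – Fb

G♭ dominant seventh flat five: dominant seventh flat five on Gb.
Gb — root
Bb — major 3rd
Dbb — diminished 5th
Fb — minor 7th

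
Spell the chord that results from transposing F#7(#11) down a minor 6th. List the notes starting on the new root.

A♯, C𝄪, E♯, G♯, D𝄪

Transposed root: F♯ → A♯ (minor 6th down). So we spell A♯ dominant seventh sharp eleven:
A♯ — root
C𝄪 — major 3rd
E♯ — perfect 5th
G♯ — minor 7th
D𝄪 — augmented 11th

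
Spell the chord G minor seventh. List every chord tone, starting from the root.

G minor seventh: minor seventh on G.
Root: G
Minor 3rd (3rd): B-flat
Perfect 5th (5th): D
Minor 7th (7th): F

G  B-flat  D  F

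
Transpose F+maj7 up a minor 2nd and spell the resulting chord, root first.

A minor 2nd up from F is Gb, so the new chord is Gb augmented major seventh.
Root: Gb
Major 3rd (3rd): Bb
Augmented 5th (5th): D
Major 7th (7th): F

Gb, Bb, D, F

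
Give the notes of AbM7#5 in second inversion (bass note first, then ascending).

In root position, AbM7#5 is Ab–C–E–G.
Second inversion puts the fifth (E) in the bass.

E, G, Ab, C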